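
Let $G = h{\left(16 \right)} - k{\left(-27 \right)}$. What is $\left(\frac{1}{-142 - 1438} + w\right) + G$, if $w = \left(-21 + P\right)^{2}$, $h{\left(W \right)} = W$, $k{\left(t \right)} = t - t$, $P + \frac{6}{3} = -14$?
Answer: $\frac{2188299}{1580} \approx 1385.0$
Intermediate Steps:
$P = -16$ ($P = -2 - 14 = -16$)
$k{\left(t \right)} = 0$
$G = 16$ ($G = 16 - 0 = 16 + 0 = 16$)
$w = 1369$ ($w = \left(-21 - 16\right)^{2} = \left(-37\right)^{2} = 1369$)
$\left(\frac{1}{-142 - 1438} + w\right) + G = \left(\frac{1}{-142 - 1438} + 1369\right) + 16 = \left(\frac{1}{-1580} + 1369\right) + 16 = \left(- \frac{1}{1580} + 1369\right) + 16 = \frac{2163019}{1580} + 16 = \frac{2188299}{1580}$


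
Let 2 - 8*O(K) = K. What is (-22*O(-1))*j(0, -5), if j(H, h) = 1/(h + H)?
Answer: 33/20 ≈ 1.6500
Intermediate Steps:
j(H, h) = 1/(H + h)
O(K) = ¼ - K/8
(-22*O(-1))*j(0, -5) = (-22*(¼ - ⅛*(-1)))/(0 - 5) = -22*(¼ + ⅛)/(-5) = -22*3/8*(-⅕) = -33/4*(-⅕) = 33/20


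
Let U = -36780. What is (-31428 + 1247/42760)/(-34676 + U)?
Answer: 1343860033/3055458560 ≈ 0.43982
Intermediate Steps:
(-31428 + 1247/42760)/(-34676 + U) = (-31428 + 1247/42760)/(-34676 - 36780) = (-31428 + 1247*(1/42760))/(-71456) = (-31428 + 1247/42760)*(-1/71456) = -1343860033/42760*(-1/71456) = 1343860033/3055458560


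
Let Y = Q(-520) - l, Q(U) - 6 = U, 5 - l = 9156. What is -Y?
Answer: -8637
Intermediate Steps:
l = -9151 (l = 5 - 1*9156 = 5 - 9156 = -9151)
Q(U) = 6 + U
Y = 8637 (Y = (6 - 520) - 1*(-9151) = -514 + 9151 = 8637)
-Y = -1*8637 = -8637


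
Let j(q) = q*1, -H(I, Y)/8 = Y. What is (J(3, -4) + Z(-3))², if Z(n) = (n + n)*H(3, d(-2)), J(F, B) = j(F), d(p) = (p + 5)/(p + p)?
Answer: 1089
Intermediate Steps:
d(p) = (5 + p)/(2*p) (d(p) = (5 + p)/((2*p)) = (5 + p)*(1/(2*p)) = (5 + p)/(2*p))
H(I, Y) = -8*Y
j(q) = q
J(F, B) = F
Z(n) = 12*n (Z(n) = (n + n)*(-4*(5 - 2)/(-2)) = (2*n)*(-4*(-1)*3/2) = (2*n)*(-8*(-¾)) = (2*n)*6 = 12*n)
(J(3, -4) + Z(-3))² = (3 + 12*(-3))² = (3 - 36)² = (-33)² = 1089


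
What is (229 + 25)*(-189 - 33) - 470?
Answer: -56858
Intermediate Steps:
(229 + 25)*(-189 - 33) - 470 = 254*(-222) - 470 = -56388 - 470 = -56858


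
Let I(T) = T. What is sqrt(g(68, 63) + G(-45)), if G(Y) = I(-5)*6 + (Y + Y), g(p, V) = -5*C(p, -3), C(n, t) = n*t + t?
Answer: sqrt(915) ≈ 30.249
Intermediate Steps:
C(n, t) = t + n*t
g(p, V) = 15 + 15*p (g(p, V) = -(-15)*(1 + p) = -5*(-3 - 3*p) = 15 + 15*p)
G(Y) = -30 + 2*Y (G(Y) = -5*6 + (Y + Y) = -30 + 2*Y)
sqrt(g(68, 63) + G(-45)) = sqrt((15 + 15*68) + (-30 + 2*(-45))) = sqrt((15 + 1020) + (-30 - 90)) = sqrt(1035 - 120) = sqrt(915)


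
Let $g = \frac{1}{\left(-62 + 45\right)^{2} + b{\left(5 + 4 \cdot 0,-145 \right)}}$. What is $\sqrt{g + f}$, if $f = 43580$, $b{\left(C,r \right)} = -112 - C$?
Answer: $\frac{\sqrt{322317723}}{86} \approx 208.76$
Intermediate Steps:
$g = \frac{1}{172}$ ($g = \frac{1}{\left(-62 + 45\right)^{2} - \left(117 + 0\right)} = \frac{1}{\left(-17\right)^{2} - 117} = \frac{1}{289 - 117} = \frac{1}{172} \approx 0.005814$)
$\sqrt{g + f} = \sqrt{\frac{1}{172} + 43580} = \sqrt{\frac{7495761}{172}} = \frac{\sqrt{322317723}}{86}$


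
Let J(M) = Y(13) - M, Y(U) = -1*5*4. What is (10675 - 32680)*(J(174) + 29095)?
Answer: -635966505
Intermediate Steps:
Y(U) = -20 (Y(U) = -5*4 = -20)
J(M) = -20 - M
(10675 - 32680)*(J(174) + 29095) = (10675 - 32680)*((-20 - 1*174) + 29095) = -22005*((-20 - 174) + 29095) = -22005*(-194 + 29095) = -22005*28901 = -635966505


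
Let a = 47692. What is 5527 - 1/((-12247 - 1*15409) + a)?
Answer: 110738971/20036 ≈ 5527.0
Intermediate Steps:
5527 - 1/((-12247 - 1*15409) + a) = 5527 - 1/((-12247 - 1*15409) + 47692) = 5527 - 1/((-12247 - 15409) + 47692) = 5527 - 1/(-27656 + 47692) = 5527 - 1/20036 = 110738971/20036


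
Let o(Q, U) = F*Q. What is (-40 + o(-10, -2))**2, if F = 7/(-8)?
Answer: 15625/16 ≈ 976.56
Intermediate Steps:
F = -7/8 (F = 7*(-1/8) = -7/8 ≈ -0.87500)
o(Q, U) = -7*Q/8
(-40 + o(-10, -2))**2 = (-40 - 7/8*(-10))**2 = (-40 + 35/4)**2 = (-125/4)**2 = 15625/16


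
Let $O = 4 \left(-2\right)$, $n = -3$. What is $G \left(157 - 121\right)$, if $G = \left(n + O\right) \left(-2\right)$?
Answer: $792$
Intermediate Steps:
$O = -8$
$G = 22$ ($G = \left(-3 - 8\right) \left(-2\right) = \left(-11\right) \left(-2\right) = 22$)
$G \left(157 - 121\right) = 22 \left(157 - 121\right) = 22 \cdot 36 = 792$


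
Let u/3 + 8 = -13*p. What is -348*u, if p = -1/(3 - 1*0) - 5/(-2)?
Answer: 37758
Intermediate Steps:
p = 13/6 (p = -1/(3 + 0) - 5*(-½) = -1/3 + 5/2 = -1*⅓ + 5/2 = -⅓ + 5/2 = 13/6 ≈ 2.1667)
u = -217/2 (u = -24 + 3*(-13*13/6) = -24 + 3*(-169/6) = -24 - 169/2 = -217/2 ≈ -108.50)
-348*u = -348*(-217/2) = 37758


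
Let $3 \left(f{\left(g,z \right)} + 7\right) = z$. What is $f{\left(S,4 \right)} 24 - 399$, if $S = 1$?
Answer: $-535$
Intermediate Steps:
$f{\left(g,z \right)} = -7 + \frac{z}{3}$
$f{\left(S,4 \right)} 24 - 399 = \left(-7 + \frac{1}{3} \cdot 4\right) 24 - 399 = \left(-7 + \frac{4}{3}\right) 24 - 399 = \left(- \frac{17}{3}\right) 24 - 399 = -136 - 399 = -535$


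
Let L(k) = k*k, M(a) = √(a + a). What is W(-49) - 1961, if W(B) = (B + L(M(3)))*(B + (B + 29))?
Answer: 1006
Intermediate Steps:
M(a) = √2*√a (M(a) = √(2*a) = √2*√a)
L(k) = k²
W(B) = (6 + B)*(29 + 2*B) (W(B) = (B + (√2*√3)²)*(B + (B + 29)) = (B + (√6)²)*(B + (29 + B)) = (B + 6)*(29 + 2*B) = (6 + B)*(29 + 2*B))
W(-49) - 1961 = (174 + 2*(-49)² + 41*(-49)) - 1961 = (174 + 2*2401 - 2009) - 1961 = (174 + 4802 - 2009) - 1961 = 2967 - 1961 = 1006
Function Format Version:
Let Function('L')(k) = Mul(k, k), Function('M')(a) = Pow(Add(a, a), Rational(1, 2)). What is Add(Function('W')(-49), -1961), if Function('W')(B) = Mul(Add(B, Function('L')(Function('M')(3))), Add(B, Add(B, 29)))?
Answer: 1006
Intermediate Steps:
Function('M')(a) = Mul(Pow(2, Rational(1, 2)), Pow(a, Rational(1, 2))) (Function('M')(a) = Pow(Mul(2, a), Rational(1, 2)) = Mul(Pow(2, Rational(1, 2)), Pow(a, Rational(1, 2))))
Function('L')(k) = Pow(k, 2)
Function('W')(B) = Mul(Add(6, B), Add(29, Mul(2, B))) (Function('W')(B) = Mul(Add(B, Pow(Mul(Pow(2, Rational(1, 2)), Pow(3, Rational(1, 2))), 2)), Add(B, Add(B, 29))) = Mul(Add(B, Pow(Pow(6, Rational(1, 2)), 2)), Add(B, Add(29, B))) = Mul(Add(B, 6), Add(29, Mul(2, B))) = Mul(Add(6, B), Add(29, Mul(2, B))))
Add(Function('W')(-49), -1961) = Add(Add(174, Mul(2, Pow(-49, 2)), Mul(41, -49)), -1961) = Add(Add(174, Mul(2, 2401), -2009), -1961) = Add(Add(174, 4802, -2009), -1961) = Add(2967, -1961) = 1006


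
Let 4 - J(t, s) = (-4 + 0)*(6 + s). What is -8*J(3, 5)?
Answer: -384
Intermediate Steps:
J(t, s) = 28 + 4*s (J(t, s) = 4 - (-4 + 0)*(6 + s) = 4 - (-4)*(6 + s) = 4 - (-24 - 4*s) = 4 + (24 + 4*s) = 28 + 4*s)
-8*J(3, 5) = -8*(28 + 4*5) = -8*(28 + 20) = -8*48 = -384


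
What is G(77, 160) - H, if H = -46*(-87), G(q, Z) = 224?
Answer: -3778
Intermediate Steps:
H = 4002
G(77, 160) - H = 224 - 1*4002 = 224 - 4002 = -3778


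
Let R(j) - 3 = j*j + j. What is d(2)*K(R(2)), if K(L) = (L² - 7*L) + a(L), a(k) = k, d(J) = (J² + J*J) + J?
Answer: 270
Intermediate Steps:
d(J) = J + 2*J² (d(J) = (J² + J²) + J = 2*J² + J = J + 2*J²)
R(j) = 3 + j + j² (R(j) = 3 + (j*j + j) = 3 + (j² + j) = 3 + (j + j²) = 3 + j + j²)
K(L) = L² - 6*L (K(L) = (L² - 7*L) + L = L² - 6*L)
d(2)*K(R(2)) = (2*(1 + 2*2))*((3 + 2 + 2²)*(-6 + (3 + 2 + 2²))) = (2*(1 + 4))*((3 + 2 + 4)*(-6 + (3 + 2 + 4))) = (2*5)*(9*(-6 + 9)) = 10*(9*3) = 10*27 = 270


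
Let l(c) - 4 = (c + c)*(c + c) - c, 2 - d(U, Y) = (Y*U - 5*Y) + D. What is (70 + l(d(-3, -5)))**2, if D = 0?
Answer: 34668544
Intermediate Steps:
d(U, Y) = 2 + 5*Y - U*Y (d(U, Y) = 2 - ((Y*U - 5*Y) + 0) = 2 - ((U*Y - 5*Y) + 0) = 2 - ((-5*Y + U*Y) + 0) = 2 - (-5*Y + U*Y) = 2 + (5*Y - U*Y) = 2 + 5*Y - U*Y)
l(c) = 4 - c + 4*c**2 (l(c) = 4 + ((c + c)*(c + c) - c) = 4 + ((2*c)*(2*c) - c) = 4 + (4*c**2 - c) = 4 + (-c + 4*c**2) = 4 - c + 4*c**2)
(70 + l(d(-3, -5)))**2 = (70 + (4 - (2 + 5*(-5) - 1*(-3)*(-5)) + 4*(2 + 5*(-5) - 1*(-3)*(-5))**2))**2 = (70 + (4 - (2 - 25 - 15) + 4*(2 - 25 - 15)**2))**2 = (70 + (4 - 1*(-38) + 4*(-38)**2))**2 = (70 + (4 + 38 + 4*1444))**2 = (70 + (4 + 38 + 5776))**2 = (70 + 5818)**2 = 5888**2 = 34668544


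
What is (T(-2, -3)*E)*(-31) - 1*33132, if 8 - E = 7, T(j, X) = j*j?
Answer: -33256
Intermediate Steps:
T(j, X) = j**2
E = 1 (E = 8 - 1*7 = 8 - 7 = 1)
(T(-2, -3)*E)*(-31) - 1*33132 = ((-2)**2*1)*(-31) - 1*33132 = (4*1)*(-31) - 33132 = 4*(-31) - 33132 = -124 - 33132 = -33256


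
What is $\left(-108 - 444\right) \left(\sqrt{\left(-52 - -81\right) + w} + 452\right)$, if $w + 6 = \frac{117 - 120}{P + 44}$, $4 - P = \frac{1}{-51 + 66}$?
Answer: $-249504 - \frac{1104 \sqrt{2964437}}{719} \approx -2.5215 \cdot 10^{5}$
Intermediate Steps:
$P = \frac{59}{15}$ ($P = 4 - \frac{1}{-51 + 66} = 4 - \frac{1}{15} = \frac{59}{15} \approx 3.9333$)
$w = - \frac{4359}{719}$ ($w = -6 + \frac{117 - 120}{\frac{59}{15} + 44} = -6 - \frac{3}{\frac{719}{15}} = -6 - \frac{45}{719} = - \frac{4359}{719} \approx -6.0626$)
$\left(-108 - 444\right) \left(\sqrt{\left(-52 - -81\right) + w} + 452\right) = \left(-108 - 444\right) \left(\sqrt{\left(-52 - -81\right) - \frac{4359}{719}} + 452\right) = - 552 \left(\sqrt{\left(-52 + 81\right) - \frac{4359}{719}} + 452\right) = - 552 \left(\sqrt{29 - \frac{4359}{719}} + 452\right) = - 552 \left(\sqrt{\frac{16492}{719}} + 452\right) = - 552 \left(\frac{2 \sqrt{2964437}}{719} + 452\right) = - 552 \left(452 + \frac{2 \sqrt{2964437}}{719}\right) = -249504 - \frac{1104 \sqrt{2964437}}{719}$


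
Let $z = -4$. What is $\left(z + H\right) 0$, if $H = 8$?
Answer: $0$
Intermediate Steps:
$\left(z + H\right) 0 = \left(-4 + 8\right) 0 = 4 \cdot 0 = 0$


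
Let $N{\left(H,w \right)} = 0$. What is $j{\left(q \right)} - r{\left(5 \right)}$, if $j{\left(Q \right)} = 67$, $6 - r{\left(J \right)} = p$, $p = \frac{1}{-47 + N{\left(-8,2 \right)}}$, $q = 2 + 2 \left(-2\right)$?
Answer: $\frac{2866}{47} \approx 60.979$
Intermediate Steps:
$q = -2$ ($q = 2 - 4 = -2$)
$p = - \frac{1}{47}$ ($p = \frac{1}{-47 + 0} = \frac{1}{-47} = - \frac{1}{47} \approx -0.021277$)
$r{\left(J \right)} = \frac{283}{47}$ ($r{\left(J \right)} = 6 - - \frac{1}{47} = 6 + \frac{1}{47} = \frac{283}{47}$)
$j{\left(q \right)} - r{\left(5 \right)} = 67 - \frac{283}{47} = \frac{2866}{47}$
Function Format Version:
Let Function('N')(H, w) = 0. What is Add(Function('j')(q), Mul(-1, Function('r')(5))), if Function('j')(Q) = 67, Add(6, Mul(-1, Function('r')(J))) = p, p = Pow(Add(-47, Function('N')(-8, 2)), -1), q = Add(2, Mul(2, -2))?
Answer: Rational(2866, 47) ≈ 60.979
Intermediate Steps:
q = -2 (q = Add(2, -4) = -2)
p = Rational(-1, 47) (p = Pow(Add(-47, 0), -1) = Pow(-47, -1) = Rational(-1, 47) ≈ -0.021277)
Function('r')(J) = Rational(283, 47) (Function('r')(J) = Add(6, Mul(-1, Rational(-1, 47))) = Add(6, Rational(1, 47)) = Rational(283, 47))
Add(Function('j')(q), Mul(-1, Function('r')(5))) = Add(67, Mul(-1, Rational(283, 47))) = Add(67, Rational(-283, 47)) = Rational(2866, 47)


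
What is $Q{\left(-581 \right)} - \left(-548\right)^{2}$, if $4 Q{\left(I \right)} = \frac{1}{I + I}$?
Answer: $- \frac{1395812993}{4648} \approx -3.003 \cdot 10^{5}$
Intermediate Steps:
$Q{\left(I \right)} = \frac{1}{8 I}$ ($Q{\left(I \right)} = \frac{1}{4 \left(I + I\right)} = \frac{1}{4 \cdot 2 I} = \frac{\frac{1}{2} \frac{1}{I}}{4} = \frac{1}{8 I}$)
$Q{\left(-581 \right)} - \left(-548\right)^{2} = \frac{1}{8 \left(-581\right)} - \left(-548\right)^{2} = \frac{1}{8} \left(- \frac{1}{581}\right) - 300304 = - \frac{1}{4648} - 300304 = - \frac{1395812993}{4648}$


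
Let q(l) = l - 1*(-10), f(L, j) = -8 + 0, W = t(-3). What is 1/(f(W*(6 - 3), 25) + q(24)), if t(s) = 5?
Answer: 1/26 ≈ 0.038462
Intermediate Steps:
W = 5
f(L, j) = -8
q(l) = 10 + l (q(l) = l + 10 = 10 + l)
1/(f(W*(6 - 3), 25) + q(24)) = 1/(-8 + (10 + 24)) = 1/(-8 + 34) = 1/26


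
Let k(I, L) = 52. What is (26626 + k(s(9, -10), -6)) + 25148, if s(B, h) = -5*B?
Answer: 51826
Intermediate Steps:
(26626 + k(s(9, -10), -6)) + 25148 = (26626 + 52) + 25148 = 26678 + 25148 = 51826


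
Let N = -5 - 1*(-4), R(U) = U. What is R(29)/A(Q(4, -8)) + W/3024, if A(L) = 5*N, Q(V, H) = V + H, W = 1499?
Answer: -80201/15120 ≈ -5.3043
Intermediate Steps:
Q(V, H) = H + V
N = -1 (N = -5 + 4 = -1)
A(L) = -5 (A(L) = 5*(-1) = -5)
R(29)/A(Q(4, -8)) + W/3024 = 29/(-5) + 1499/3024 = 29*(-⅕) + 1499*(1/3024) = -29/5 + 1499/3024 = -80201/15120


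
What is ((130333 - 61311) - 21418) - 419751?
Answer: -372147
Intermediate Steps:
((130333 - 61311) - 21418) - 419751 = (69022 - 21418) - 419751 = 47604 - 419751 = -372147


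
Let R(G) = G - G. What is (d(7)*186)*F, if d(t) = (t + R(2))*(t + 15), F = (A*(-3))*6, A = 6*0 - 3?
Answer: 1546776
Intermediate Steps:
A = -3 (A = 0 - 3 = -3)
R(G) = 0
F = 54 (F = -3*(-3)*6 = 9*6 = 54)
d(t) = t*(15 + t) (d(t) = (t + 0)*(t + 15) = t*(15 + t))
(d(7)*186)*F = ((7*(15 + 7))*186)*54 = ((7*22)*186)*54 = (154*186)*54 = 28644*54 = 1546776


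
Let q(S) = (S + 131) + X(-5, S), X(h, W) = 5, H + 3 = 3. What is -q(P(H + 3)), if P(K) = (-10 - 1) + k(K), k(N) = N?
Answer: -128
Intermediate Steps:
H = 0 (H = -3 + 3 = 0)
P(K) = -11 + K (P(K) = (-10 - 1) + K = -11 + K)
q(S) = 136 + S (q(S) = (S + 131) + 5 = (131 + S) + 5 = 136 + S)
-q(P(H + 3)) = -(136 + (-11 + (0 + 3))) = -(136 + (-11 + 3)) = -(136 - 8) = -1*128 = -128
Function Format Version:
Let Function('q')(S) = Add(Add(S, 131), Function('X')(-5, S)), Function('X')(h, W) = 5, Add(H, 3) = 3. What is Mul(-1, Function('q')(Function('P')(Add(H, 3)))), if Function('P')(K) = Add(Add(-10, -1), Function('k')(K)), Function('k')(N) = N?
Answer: -128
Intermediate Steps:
H = 0 (H = Add(-3, 3) = 0)
Function('P')(K) = Add(-11, K) (Function('P')(K) = Add(Add(-10, -1), K) = Add(-11, K))
Function('q')(S) = Add(136, S) (Function('q')(S) = Add(Add(S, 131), 5) = Add(Add(131, S), 5) = Add(136, S))
Mul(-1, Function('q')(Function('P')(Add(H, 3)))) = Mul(-1, Add(136, Add(-11, Add(0, 3)))) = Mul(-1, Add(136, Add(-11, 3))) = Mul(-1, Add(136, -8)) = Mul(-1, 128) = -128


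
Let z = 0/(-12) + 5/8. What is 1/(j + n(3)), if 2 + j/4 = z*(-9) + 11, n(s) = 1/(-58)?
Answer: 29/391 ≈ 0.074169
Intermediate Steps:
z = 5/8 (z = 0*(-1/12) + 5*(⅛) = 0 + 5/8 = 5/8 ≈ 0.62500)
n(s) = -1/58
j = 27/2 (j = -8 + 4*((5/8)*(-9) + 11) = -8 + 4*(-45/8 + 11) = -8 + 4*(43/8) = -8 + 43/2 = 27/2 ≈ 13.500)
1/(j + n(3)) = 1/(27/2 - 1/58) = 1/(391/29) = 29/391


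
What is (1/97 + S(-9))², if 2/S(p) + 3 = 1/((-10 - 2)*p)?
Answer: 425555641/981631561 ≈ 0.43352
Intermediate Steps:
S(p) = 2/(-3 - 1/(12*p)) (S(p) = 2/(-3 + 1/((-10 - 2)*p)) = 2/(-3 + 1/((-12)*p)) = 2/(-3 - 1/(12*p)))
(1/97 + S(-9))² = (1/97 - 24*(-9)/(1 + 36*(-9)))² = (1/97 - 24*(-9)/(1 - 324))² = (1/97 - 24*(-9)/(-323))² = (1/97 - 24*(-9)*(-1/323))² = (1/97 - 216/323)² = (-20629/31331)² = 425555641/981631561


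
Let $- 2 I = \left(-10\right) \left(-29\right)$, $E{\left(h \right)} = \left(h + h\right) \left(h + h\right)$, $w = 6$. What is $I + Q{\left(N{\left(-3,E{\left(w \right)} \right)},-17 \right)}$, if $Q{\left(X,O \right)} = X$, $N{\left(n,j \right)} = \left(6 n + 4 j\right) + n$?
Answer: $410$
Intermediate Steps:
$E{\left(h \right)} = 4 h^{2}$ ($E{\left(h \right)} = 2 h 2 h = 4 h^{2}$)
$N{\left(n,j \right)} = 4 j + 7 n$ ($N{\left(n,j \right)} = \left(4 j + 6 n\right) + n = 4 j + 7 n$)
$I = -145$ ($I = - \frac{\left(-10\right) \left(-29\right)}{2} = \left(- \frac{1}{2}\right) 290 = -145$)
$I + Q{\left(N{\left(-3,E{\left(w \right)} \right)},-17 \right)} = -145 + \left(4 \cdot 4 \cdot 6^{2} + 7 \left(-3\right)\right) = -145 - \left(21 - 4 \cdot 4 \cdot 36\right) = -145 + \left(4 \cdot 144 - 21\right) = -145 + \left(576 - 21\right) = -145 + 555 = 410$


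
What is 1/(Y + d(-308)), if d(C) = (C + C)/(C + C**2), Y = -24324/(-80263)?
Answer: 24640741/7306942 ≈ 3.3722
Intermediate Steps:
Y = 24324/80263 (Y = -24324*(-1/80263) = 24324/80263 ≈ 0.30305)
d(C) = 2*C/(C + C**2) (d(C) = (2*C)/(C + C**2) = 2*C/(C + C**2))
1/(Y + d(-308)) = 1/(24324/80263 + 2/(1 - 308)) = 1/(24324/80263 + 2/(-307)) = 1/(24324/80263 + 2*(-1/307)) = 1/(24324/80263 - 2/307) = 1/(7306942/24640741) = 24640741/7306942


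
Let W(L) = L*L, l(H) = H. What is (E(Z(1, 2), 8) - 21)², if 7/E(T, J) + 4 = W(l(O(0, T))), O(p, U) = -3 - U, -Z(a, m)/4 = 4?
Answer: 11957764/27225 ≈ 439.22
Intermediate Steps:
Z(a, m) = -16 (Z(a, m) = -4*4 = -16)
W(L) = L²
E(T, J) = 7/(-4 + (-3 - T)²)
(E(Z(1, 2), 8) - 21)² = (7/(-4 + (3 - 16)²) - 21)² = (7/(-4 + (-13)²) - 21)² = (7/(-4 + 169) - 21)² = (7/165 - 21)² = (-3458/165)² = 11957764/27225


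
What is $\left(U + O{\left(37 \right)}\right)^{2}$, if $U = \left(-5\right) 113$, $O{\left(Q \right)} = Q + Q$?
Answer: $241081$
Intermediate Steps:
$O{\left(Q \right)} = 2 Q$
$U = -565$
$\left(U + O{\left(37 \right)}\right)^{2} = \left(-565 + 2 \cdot 37\right)^{2} = \left(-565 + 74\right)^{2} = \left(-491\right)^{2} = 241081$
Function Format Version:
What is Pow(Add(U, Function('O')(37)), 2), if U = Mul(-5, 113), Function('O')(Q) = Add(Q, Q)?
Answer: 241081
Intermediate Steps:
Function('O')(Q) = Mul(2, Q)
U = -565
Pow(Add(U, Function('O')(37)), 2) = Pow(Add(-565, Mul(2, 37)), 2) = Pow(Add(-565, 74), 2) = Pow(-491, 2) = 241081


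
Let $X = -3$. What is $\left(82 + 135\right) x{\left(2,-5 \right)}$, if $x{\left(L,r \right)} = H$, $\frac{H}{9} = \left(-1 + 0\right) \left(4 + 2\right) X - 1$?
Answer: $33201$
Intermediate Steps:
$H = 153$ ($H = 9 \left(\left(-1 + 0\right) \left(4 + 2\right) \left(-3\right) - 1\right) = 9 \left(\left(-1\right) 6 \left(-3\right) - 1\right) = 9 \left(\left(-6\right) \left(-3\right) - 1\right) = 9 \left(18 - 1\right) = 9 \cdot 17 = 153$)
$x{\left(L,r \right)} = 153$
$\left(82 + 135\right) x{\left(2,-5 \right)} = \left(82 + 135\right) 153 = 217 \cdot 153 = 33201$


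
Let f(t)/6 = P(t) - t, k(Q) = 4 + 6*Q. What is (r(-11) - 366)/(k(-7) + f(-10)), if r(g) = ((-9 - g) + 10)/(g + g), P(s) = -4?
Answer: 2016/11 ≈ 183.27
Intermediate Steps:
r(g) = (1 - g)/(2*g) (r(g) = (1 - g)/((2*g)) = (1 - g)*(1/(2*g)) = (1 - g)/(2*g))
f(t) = -24 - 6*t (f(t) = 6*(-4 - t) = -24 - 6*t)
(r(-11) - 366)/(k(-7) + f(-10)) = ((½)*(1 - 1*(-11))/(-11) - 366)/((4 + 6*(-7)) + (-24 - 6*(-10))) = ((½)*(-1/11)*(1 + 11) - 366)/((4 - 42) + (-24 + 60)) = ((½)*(-1/11)*12 - 366)/(-38 + 36) = (-6/11 - 366)/(-2) = -4032/11*(-½) = 2016/11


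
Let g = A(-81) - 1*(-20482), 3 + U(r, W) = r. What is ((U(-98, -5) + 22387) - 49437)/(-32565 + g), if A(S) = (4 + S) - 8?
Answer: 27151/12168 ≈ 2.2313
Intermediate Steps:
U(r, W) = -3 + r
A(S) = -4 + S
g = 20397 (g = (-4 - 81) - 1*(-20482) = -85 + 20482 = 20397)
((U(-98, -5) + 22387) - 49437)/(-32565 + g) = (((-3 - 98) + 22387) - 49437)/(-32565 + 20397) = ((-101 + 22387) - 49437)/(-12168) = (22286 - 49437)*(-1/12168) = -27151*(-1/12168) = 27151/12168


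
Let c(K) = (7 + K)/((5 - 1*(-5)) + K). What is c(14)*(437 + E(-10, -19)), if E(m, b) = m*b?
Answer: 4389/8 ≈ 548.63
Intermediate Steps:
c(K) = (7 + K)/(10 + K) (c(K) = (7 + K)/((5 + 5) + K) = (7 + K)/(10 + K))
E(m, b) = b*m
c(14)*(437 + E(-10, -19)) = ((7 + 14)/(10 + 14))*(437 - 19*(-10)) = (21/24)*(437 + 190) = ((1/24)*21)*627 = (7/8)*627 = 4389/8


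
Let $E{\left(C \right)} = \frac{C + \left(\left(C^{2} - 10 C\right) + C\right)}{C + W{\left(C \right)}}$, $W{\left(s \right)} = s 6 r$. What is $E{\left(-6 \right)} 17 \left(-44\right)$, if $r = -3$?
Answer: $-616$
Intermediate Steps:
$W{\left(s \right)} = - 18 s$ ($W{\left(s \right)} = s 6 \left(-3\right) = 6 s \left(-3\right) = - 18 s$)
$E{\left(C \right)} = - \frac{C^{2} - 8 C}{17 C}$ ($E{\left(C \right)} = \frac{C + \left(\left(C^{2} - 10 C\right) + C\right)}{C - 18 C} = \frac{C + \left(C^{2} - 9 C\right)}{\left(-17\right) C} = \left(C^{2} - 8 C\right) \left(- \frac{1}{17 C}\right) = - \frac{C^{2} - 8 C}{17 C}$)
$E{\left(-6 \right)} 17 \left(-44\right) = \left(\frac{8}{17} - - \frac{6}{17}\right) 17 \left(-44\right) = \left(\frac{8}{17} + \frac{6}{17}\right) 17 \left(-44\right) = \frac{14}{17} \cdot 17 \left(-44\right) = 14 \left(-44\right) = -616$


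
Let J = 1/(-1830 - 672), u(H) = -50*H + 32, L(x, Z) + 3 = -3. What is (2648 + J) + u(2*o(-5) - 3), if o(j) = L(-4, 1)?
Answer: 8581859/2502 ≈ 3430.0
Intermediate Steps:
L(x, Z) = -6 (L(x, Z) = -3 - 3 = -6)
o(j) = -6
u(H) = 32 - 50*H
J = -1/2502 (J = 1/(-2502) = -1/2502 ≈ -0.00039968)
(2648 + J) + u(2*o(-5) - 3) = (2648 - 1/2502) + (32 - 50*(2*(-6) - 3)) = 6625295/2502 + (32 - 50*(-12 - 3)) = 6625295/2502 + (32 - 50*(-15)) = 6625295/2502 + (32 + 750) = 6625295/2502 + 782 = 8581859/2502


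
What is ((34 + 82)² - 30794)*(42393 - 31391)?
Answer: -190752676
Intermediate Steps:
((34 + 82)² - 30794)*(42393 - 31391) = (116² - 30794)*11002 = (13456 - 30794)*11002 = -17338*11002 = -190752676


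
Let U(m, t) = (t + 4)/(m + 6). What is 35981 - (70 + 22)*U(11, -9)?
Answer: 612137/17 ≈ 36008.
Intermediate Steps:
U(m, t) = (4 + t)/(6 + m)
35981 - (70 + 22)*U(11, -9) = 35981 - (70 + 22)*(4 - 9)/(6 + 11) = 35981 - 92*-5/17 = 35981 - 92*(1/17)*(-5) = 35981 - 92*(-5)/17 = 35981 - 1*(-460/17) = 35981 + 460/17 = 612137/17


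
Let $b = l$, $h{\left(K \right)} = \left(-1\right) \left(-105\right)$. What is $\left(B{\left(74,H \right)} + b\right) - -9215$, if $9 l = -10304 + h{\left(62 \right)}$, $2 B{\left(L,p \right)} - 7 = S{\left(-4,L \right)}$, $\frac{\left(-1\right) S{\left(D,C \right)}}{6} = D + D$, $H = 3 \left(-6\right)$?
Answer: $\frac{145967}{18} \approx 8109.3$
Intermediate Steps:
$H = -18$
$S{\left(D,C \right)} = - 12 D$ ($S{\left(D,C \right)} = - 6 \left(D + D\right) = - 6 \cdot 2 D = - 12 D$)
$B{\left(L,p \right)} = \frac{55}{2}$ ($B{\left(L,p \right)} = \frac{7}{2} + \frac{\left(-12\right) \left(-4\right)}{2} = \frac{7}{2} + \frac{1}{2} \cdot 48 = \frac{7}{2} + 24 = \frac{55}{2}$)
$h{\left(K \right)} = 105$
$l = - \frac{10199}{9}$ ($l = \frac{-10304 + 105}{9} = \frac{1}{9} \left(-10199\right) = - \frac{10199}{9} \approx -1133.2$)
$b = - \frac{10199}{9} \approx -1133.2$
$\left(B{\left(74,H \right)} + b\right) - -9215 = \left(\frac{55}{2} - \frac{10199}{9}\right) - -9215 = - \frac{19903}{18} + 9215 = \frac{145967}{18}$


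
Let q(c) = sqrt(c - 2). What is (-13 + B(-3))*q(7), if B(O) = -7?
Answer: -20*sqrt(5) ≈ -44.721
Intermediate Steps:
q(c) = sqrt(-2 + c)
(-13 + B(-3))*q(7) = (-13 - 7)*sqrt(-2 + 7) = -20*sqrt(5)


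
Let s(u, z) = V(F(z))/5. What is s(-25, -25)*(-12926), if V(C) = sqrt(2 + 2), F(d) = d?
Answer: -25852/5 ≈ -5170.4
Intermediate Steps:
V(C) = 2 (V(C) = sqrt(4) = 2)
s(u, z) = 2/5
s(-25, -25)*(-12926) = (2/5)*(-12926) = -25852/5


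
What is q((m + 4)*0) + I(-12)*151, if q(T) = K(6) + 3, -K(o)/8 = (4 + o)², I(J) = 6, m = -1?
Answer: 109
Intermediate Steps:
K(o) = -8*(4 + o)²
q(T) = -797 (q(T) = -8*(4 + 6)² + 3 = -8*10² + 3 = -8*100 + 3 = -800 + 3 = -797)
q((m + 4)*0) + I(-12)*151 = -797 + 6*151 = -797 + 906 = 109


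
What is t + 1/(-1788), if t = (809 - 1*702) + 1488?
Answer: 2851859/1788 ≈ 1595.0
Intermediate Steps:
t = 1595 (t = (809 - 702) + 1488 = 107 + 1488 = 1595)
t + 1/(-1788) = 1595 + 1/(-1788) = 1595 - 1/1788 = 2851859/1788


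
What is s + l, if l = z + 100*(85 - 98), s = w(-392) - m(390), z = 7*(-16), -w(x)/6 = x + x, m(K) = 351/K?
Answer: 32911/10 ≈ 3291.1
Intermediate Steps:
w(x) = -12*x (w(x) = -6*(x + x) = -12*x)
z = -112
s = 47031/10 (s = -12*(-392) - 351/390 = 4704 - 351/390 = 4704 - 1*9/10 = 4704 - 9/10 = 47031/10 ≈ 4703.1)
l = -1412 (l = -112 + 100*(85 - 98) = -112 + 100*(-13) = -112 - 1300 = -1412)
s + l = 47031/10 - 1412 = 32911/10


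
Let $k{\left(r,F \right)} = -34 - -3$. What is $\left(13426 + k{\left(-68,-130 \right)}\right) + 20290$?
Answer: $33685$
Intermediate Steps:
$k{\left(r,F \right)} = -31$ ($k{\left(r,F \right)} = -34 + 3 = -31$)
$\left(13426 + k{\left(-68,-130 \right)}\right) + 20290 = \left(13426 - 31\right) + 20290 = 13395 + 20290 = 33685$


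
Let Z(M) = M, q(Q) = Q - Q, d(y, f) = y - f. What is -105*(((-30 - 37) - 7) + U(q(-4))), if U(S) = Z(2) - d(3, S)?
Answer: 7875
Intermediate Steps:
q(Q) = 0
U(S) = -1 + S (U(S) = 2 - (3 - S) = 2 + (-3 + S) = -1 + S)
-105*(((-30 - 37) - 7) + U(q(-4))) = -105*(((-30 - 37) - 7) + (-1 + 0)) = -105*((-67 - 7) - 1) = -105*(-74 - 1) = -105*(-75) = 7875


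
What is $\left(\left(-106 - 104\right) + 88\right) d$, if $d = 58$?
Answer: $-7076$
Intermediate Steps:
$\left(\left(-106 - 104\right) + 88\right) d = \left(\left(-106 - 104\right) + 88\right) 58 = \left(-210 + 88\right) 58 = \left(-122\right) 58 = -7076$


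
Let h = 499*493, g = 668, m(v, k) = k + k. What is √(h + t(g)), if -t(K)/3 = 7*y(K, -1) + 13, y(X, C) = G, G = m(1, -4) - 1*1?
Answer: √246157 ≈ 496.14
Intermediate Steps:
m(v, k) = 2*k
h = 246007
G = -9 (G = 2*(-4) - 1*1 = -8 - 1 = -9)
y(X, C) = -9
t(K) = 150 (t(K) = -3*(7*(-9) + 13) = -3*(-63 + 13) = -3*(-50) = 150)
√(h + t(g)) = √(246007 + 150) = √246157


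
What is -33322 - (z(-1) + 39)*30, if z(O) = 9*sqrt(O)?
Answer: -34492 - 270*I ≈ -34492.0 - 270.0*I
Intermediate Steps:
-33322 - (z(-1) + 39)*30 = -33322 - (9*sqrt(-1) + 39)*30 = -33322 - (9*I + 39)*30 = -33322 - (39 + 9*I)*30 = -33322 - (1170 + 270*I) = -33322 + (-1170 - 270*I) = -34492 - 270*I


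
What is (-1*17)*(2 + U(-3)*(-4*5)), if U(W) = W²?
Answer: 3026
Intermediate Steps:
(-1*17)*(2 + U(-3)*(-4*5)) = (-1*17)*(2 + (-3)²*(-4*5)) = -17*(2 + 9*(-20)) = -17*(2 - 180) = -17*(-178) = 3026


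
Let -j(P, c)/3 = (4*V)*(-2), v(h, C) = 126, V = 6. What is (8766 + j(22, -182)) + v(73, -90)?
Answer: 9036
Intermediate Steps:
j(P, c) = 144 (j(P, c) = -3*4*6*(-2) = -72*(-2) = -3*(-48) = 144)
(8766 + j(22, -182)) + v(73, -90) = (8766 + 144) + 126 = 8910 + 126 = 9036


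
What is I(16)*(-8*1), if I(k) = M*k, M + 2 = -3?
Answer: 640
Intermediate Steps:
M = -5 (M = -2 - 3 = -5)
I(k) = -5*k
I(16)*(-8*1) = (-5*16)*(-8*1) = -80*(-8) = 640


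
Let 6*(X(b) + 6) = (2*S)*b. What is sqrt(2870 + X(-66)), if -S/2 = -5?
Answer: 2*sqrt(661) ≈ 51.420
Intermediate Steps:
S = 10 (S = -2*(-5) = 10)
X(b) = -6 + 10*b/3 (X(b) = -6 + ((2*10)*b)/6 = -6 + (20*b)/6 = -6 + 10*b/3)
sqrt(2870 + X(-66)) = sqrt(2870 + (-6 + (10/3)*(-66))) = sqrt(2870 + (-6 - 220)) = sqrt(2870 - 226) = sqrt(2644) = 2*sqrt(661)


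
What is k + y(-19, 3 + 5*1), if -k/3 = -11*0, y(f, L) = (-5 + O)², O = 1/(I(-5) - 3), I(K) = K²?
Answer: 11881/484 ≈ 24.548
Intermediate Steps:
O = 1/22 (O = 1/((-5)² - 3) = 1/(25 - 3) = 1/22 ≈ 0.045455)
y(f, L) = 11881/484 (y(f, L) = (-5 + 1/22)² = (-109/22)² = 11881/484)
k = 0 (k = -(-33)*0 = -3*0 = 0)
k + y(-19, 3 + 5*1) = 0 + 11881/484 = 11881/484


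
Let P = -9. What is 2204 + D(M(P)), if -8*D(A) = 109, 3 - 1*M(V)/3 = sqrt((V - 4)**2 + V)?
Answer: 17523/8 ≈ 2190.4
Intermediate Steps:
M(V) = 9 - 3*sqrt(V + (-4 + V)**2) (M(V) = 9 - 3*sqrt((V - 4)**2 + V) = 9 - 3*sqrt((-4 + V)**2 + V) = 9 - 3*sqrt(V + (-4 + V)**2))
D(A) = -109/8 (D(A) = -1/8*109 = -109/8)
2204 + D(M(P)) = 2204 - 109/8 = 17523/8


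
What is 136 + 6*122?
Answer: 868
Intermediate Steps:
136 + 6*122 = 136 + 732 = 868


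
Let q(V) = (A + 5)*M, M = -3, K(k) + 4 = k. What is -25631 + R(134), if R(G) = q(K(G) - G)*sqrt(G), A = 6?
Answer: -25631 - 33*sqrt(134) ≈ -26013.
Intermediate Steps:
K(k) = -4 + k
q(V) = -33 (q(V) = (6 + 5)*(-3) = 11*(-3) = -33)
R(G) = -33*sqrt(G)
-25631 + R(134) = -25631 - 33*sqrt(134)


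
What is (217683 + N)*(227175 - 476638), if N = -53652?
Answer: -40919665353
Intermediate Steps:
(217683 + N)*(227175 - 476638) = (217683 - 53652)*(227175 - 476638) = 164031*(-249463) = -40919665353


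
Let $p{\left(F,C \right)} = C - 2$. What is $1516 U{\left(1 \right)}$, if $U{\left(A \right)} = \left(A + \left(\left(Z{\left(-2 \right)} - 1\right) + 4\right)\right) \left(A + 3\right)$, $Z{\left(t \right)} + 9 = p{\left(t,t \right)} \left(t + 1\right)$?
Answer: $-6064$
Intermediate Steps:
$p{\left(F,C \right)} = -2 + C$
$Z{\left(t \right)} = -9 + \left(1 + t\right) \left(-2 + t\right)$ ($Z{\left(t \right)} = -9 + \left(-2 + t\right) \left(t + 1\right) = -9 + \left(-2 + t\right) \left(1 + t\right) = -9 + \left(1 + t\right) \left(-2 + t\right)$)
$U{\left(A \right)} = \left(-2 + A\right) \left(3 + A\right)$ ($U{\left(A \right)} = \left(A + \left(\left(\left(-11 + \left(-2\right)^{2} - -2\right) - 1\right) + 4\right)\right) \left(A + 3\right) = \left(A + \left(\left(\left(-11 + 4 + 2\right) - 1\right) + 4\right)\right) \left(3 + A\right) = \left(A + \left(\left(-5 - 1\right) + 4\right)\right) \left(3 + A\right) = \left(A + \left(-6 + 4\right)\right) \left(3 + A\right) = \left(A - 2\right) \left(3 + A\right) = \left(-2 + A\right) \left(3 + A\right)$)
$1516 U{\left(1 \right)} = 1516 \left(-6 + 1 + 1^{2}\right) = 1516 \left(-6 + 1 + 1\right) = 1516 \left(-4\right) = -6064$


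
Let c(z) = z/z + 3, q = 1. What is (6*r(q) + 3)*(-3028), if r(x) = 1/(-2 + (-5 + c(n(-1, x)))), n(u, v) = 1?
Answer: -3028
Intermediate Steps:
c(z) = 4 (c(z) = 1 + 3 = 4)
r(x) = -⅓ (r(x) = 1/(-2 + (-5 + 4)) = 1/(-2 - 1) = 1/(-3) = -⅓)
(6*r(q) + 3)*(-3028) = (6*(-⅓) + 3)*(-3028) = (-2 + 3)*(-3028) = 1*(-3028) = -3028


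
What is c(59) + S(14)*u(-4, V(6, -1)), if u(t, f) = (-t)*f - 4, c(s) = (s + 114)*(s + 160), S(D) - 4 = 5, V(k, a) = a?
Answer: 37815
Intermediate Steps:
S(D) = 9 (S(D) = 4 + 5 = 9)
c(s) = (114 + s)*(160 + s)
u(t, f) = -4 - f*t (u(t, f) = -f*t - 4 = -4 - f*t)
c(59) + S(14)*u(-4, V(6, -1)) = (18240 + 59**2 + 274*59) + 9*(-4 - 1*(-1)*(-4)) = (18240 + 3481 + 16166) + 9*(-4 - 4) = 37887 + 9*(-8) = 37887 - 72 = 37815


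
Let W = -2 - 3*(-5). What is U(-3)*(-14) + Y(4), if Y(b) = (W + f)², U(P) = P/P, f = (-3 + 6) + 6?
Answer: 470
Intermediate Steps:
f = 9 (f = 3 + 6 = 9)
U(P) = 1
W = 13 (W = -2 + 15 = 13)
Y(b) = 484 (Y(b) = (13 + 9)² = 22² = 484)
U(-3)*(-14) + Y(4) = 1*(-14) + 484 = -14 + 484 = 470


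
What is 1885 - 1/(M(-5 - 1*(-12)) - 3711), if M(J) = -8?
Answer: 7010316/3719 ≈ 1885.0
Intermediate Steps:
1885 - 1/(M(-5 - 1*(-12)) - 3711) = 1885 - 1/(-8 - 3711) = 1885 - 1/(-3719) = 1885 - 1*(-1/3719) = 1885 + 1/3719 = 7010316/3719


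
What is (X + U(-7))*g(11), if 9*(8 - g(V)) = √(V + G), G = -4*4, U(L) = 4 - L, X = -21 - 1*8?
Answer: -144 + 2*I*√5 ≈ -144.0 + 4.4721*I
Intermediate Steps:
X = -29 (X = -21 - 8 = -29)
G = -16
g(V) = 8 - √(-16 + V)/9 (g(V) = 8 - √(V - 16)/9 = 8 - √(-16 + V)/9)
(X + U(-7))*g(11) = (-29 + (4 - 1*(-7)))*(8 - √(-16 + 11)/9) = (-29 + (4 + 7))*(8 - I*√5/9) = (-29 + 11)*(8 - I*√5/9) = -18*(8 - I*√5/9) = -144 + 2*I*√5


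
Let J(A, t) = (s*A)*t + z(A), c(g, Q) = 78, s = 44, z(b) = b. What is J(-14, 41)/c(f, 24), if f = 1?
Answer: -12635/39 ≈ -323.97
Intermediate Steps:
J(A, t) = A + 44*A*t (J(A, t) = (44*A)*t + A = 44*A*t + A = A + 44*A*t)
J(-14, 41)/c(f, 24) = -14*(1 + 44*41)/78 = -14*(1 + 1804)*(1/78) = -14*1805*(1/78) = -25270*1/78 = -12635/39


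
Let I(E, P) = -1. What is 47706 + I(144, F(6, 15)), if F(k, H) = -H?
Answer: 47705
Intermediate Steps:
47706 + I(144, F(6, 15)) = 47706 - 1 = 47705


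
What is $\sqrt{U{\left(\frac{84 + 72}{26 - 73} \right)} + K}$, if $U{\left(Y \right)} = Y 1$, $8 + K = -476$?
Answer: $\frac{2 i \sqrt{269122}}{47} \approx 22.075 i$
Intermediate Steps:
$K = -484$ ($K = -8 - 476 = -484$)
$U{\left(Y \right)} = Y$
$\sqrt{U{\left(\frac{84 + 72}{26 - 73} \right)} + K} = \sqrt{\frac{84 + 72}{26 - 73} - 484} = \sqrt{\frac{156}{-47} - 484} = \sqrt{156 \left(- \frac{1}{47}\right) - 484} = \sqrt{- \frac{156}{47} - 484} = \sqrt{- \frac{22904}{47}} = \frac{2 i \sqrt{269122}}{47}$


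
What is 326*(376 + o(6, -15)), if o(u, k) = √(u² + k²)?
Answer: 122576 + 978*√29 ≈ 1.2784e+5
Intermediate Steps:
o(u, k) = √(k² + u²)
326*(376 + o(6, -15)) = 326*(376 + √((-15)² + 6²)) = 326*(376 + √(225 + 36)) = 326*(376 + √261) = 326*(376 + 3*√29) = 122576 + 978*√29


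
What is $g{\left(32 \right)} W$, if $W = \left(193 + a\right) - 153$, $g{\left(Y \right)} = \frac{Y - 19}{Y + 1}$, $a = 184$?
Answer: $\frac{2912}{33} \approx 88.242$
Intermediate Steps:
$g{\left(Y \right)} = \frac{-19 + Y}{1 + Y}$
$W = 224$ ($W = \left(193 + 184\right) - 153 = 377 - 153 = 224$)
$g{\left(32 \right)} W = \frac{-19 + 32}{1 + 32} \cdot 224 = \frac{1}{33} \cdot 13 \cdot 224 = \frac{13}{33} \cdot 224 = \frac{2912}{33}$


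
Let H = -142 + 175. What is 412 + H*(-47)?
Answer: -1139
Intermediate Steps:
H = 33
412 + H*(-47) = 412 + 33*(-47) = 412 - 1551 = -1139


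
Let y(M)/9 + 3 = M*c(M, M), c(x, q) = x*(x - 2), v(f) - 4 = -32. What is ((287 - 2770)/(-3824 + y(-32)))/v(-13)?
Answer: -2483/8881460 ≈ -0.00027957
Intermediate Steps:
v(f) = -28 (v(f) = 4 - 32 = -28)
c(x, q) = x*(-2 + x)
y(M) = -27 + 9*M**2*(-2 + M) (y(M) = -27 + 9*(M*(M*(-2 + M))) = -27 + 9*(M**2*(-2 + M)) = -27 + 9*M**2*(-2 + M))
((287 - 2770)/(-3824 + y(-32)))/v(-13) = ((287 - 2770)/(-3824 + (-27 + 9*(-32)**2*(-2 - 32))))/(-28) = -2483/(-3824 + (-27 + 9*1024*(-34)))*(-1/28) = -2483/(-3824 + (-27 - 313344))*(-1/28) = -2483/(-3824 - 313371)*(-1/28) = -2483/(-317195)*(-1/28) = -2483*(-1/317195)*(-1/28) = (2483/317195)*(-1/28) = -2483/8881460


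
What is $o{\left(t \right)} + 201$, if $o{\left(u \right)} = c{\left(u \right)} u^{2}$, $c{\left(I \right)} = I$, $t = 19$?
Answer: $7060$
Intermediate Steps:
$o{\left(u \right)} = u^{3}$ ($o{\left(u \right)} = u u^{2} = u^{3}$)
$o{\left(t \right)} + 201 = 19^{3} + 201 = 6859 + 201 = 7060$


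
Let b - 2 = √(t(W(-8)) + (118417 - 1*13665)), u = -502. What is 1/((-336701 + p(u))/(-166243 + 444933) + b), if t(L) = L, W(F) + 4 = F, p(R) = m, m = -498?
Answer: -61362242890/8134910000641239 + 155336232200*√26185/8134910000641239 ≈ 0.0030824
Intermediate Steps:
p(R) = -498
W(F) = -4 + F
b = 2 + 2*√26185 (b = 2 + √((-4 - 8) + (118417 - 1*13665)) = 2 + √(-12 + (118417 - 13665)) = 2 + √(-12 + 104752) = 2 + √104740 = 2 + 2*√26185 ≈ 325.64)
1/((-336701 + p(u))/(-166243 + 444933) + b) = 1/((-336701 - 498)/(-166243 + 444933) + (2 + 2*√26185)) = 1/(-337199/278690 + (2 + 2*√26185)) = 1/(220181/278690 + 2*√26185)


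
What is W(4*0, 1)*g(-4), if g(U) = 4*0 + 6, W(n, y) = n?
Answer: 0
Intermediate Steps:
g(U) = 6 (g(U) = 0 + 6 = 6)
W(4*0, 1)*g(-4) = (4*0)*6 = 0*6 = 0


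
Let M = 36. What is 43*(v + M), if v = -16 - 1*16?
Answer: 172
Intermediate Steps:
v = -32 (v = -16 - 16 = -32)
43*(v + M) = 43*(-32 + 36) = 43*4 = 172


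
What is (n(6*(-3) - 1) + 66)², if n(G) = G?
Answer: 2209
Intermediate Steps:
(n(6*(-3) - 1) + 66)² = ((6*(-3) - 1) + 66)² = ((-18 - 1) + 66)² = (-19 + 66)² = 47² = 2209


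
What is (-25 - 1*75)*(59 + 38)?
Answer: -9700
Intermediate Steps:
(-25 - 1*75)*(59 + 38) = (-25 - 75)*97 = -100*97 = -9700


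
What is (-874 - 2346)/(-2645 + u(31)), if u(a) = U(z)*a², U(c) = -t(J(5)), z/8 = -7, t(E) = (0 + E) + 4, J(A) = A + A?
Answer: 3220/16099 ≈ 0.20001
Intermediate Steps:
J(A) = 2*A
t(E) = 4 + E (t(E) = E + 4 = 4 + E)
z = -56 (z = 8*(-7) = -56)
U(c) = -14 (U(c) = -(4 + 2*5) = -(4 + 10) = -1*14 = -14)
u(a) = -14*a²
(-874 - 2346)/(-2645 + u(31)) = (-874 - 2346)/(-2645 - 14*31²) = -3220/(-2645 - 14*961) = -3220/(-2645 - 13454) = -3220/(-16099) = -3220*(-1/16099) = 3220/16099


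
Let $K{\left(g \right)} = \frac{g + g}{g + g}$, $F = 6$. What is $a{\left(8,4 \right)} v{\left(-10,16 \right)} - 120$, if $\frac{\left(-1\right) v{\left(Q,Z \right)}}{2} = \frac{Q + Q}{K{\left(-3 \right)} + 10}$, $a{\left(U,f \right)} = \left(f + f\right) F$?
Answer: $\frac{600}{11} \approx 54.545$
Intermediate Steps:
$K{\left(g \right)} = 1$ ($K{\left(g \right)} = \frac{2 g}{2 g} = 2 g \frac{1}{2 g} = 1$)
$a{\left(U,f \right)} = 12 f$ ($a{\left(U,f \right)} = \left(f + f\right) 6 = 2 f 6 = 12 f$)
$v{\left(Q,Z \right)} = - \frac{4 Q}{11}$ ($v{\left(Q,Z \right)} = - 2 \frac{Q + Q}{1 + 10} = - 2 \frac{2 Q}{11} = - \frac{4 Q}{11}$)
$a{\left(8,4 \right)} v{\left(-10,16 \right)} - 120 = 12 \cdot 4 \left(\left(- \frac{4}{11}\right) \left(-10\right)\right) - 120 = 48 \cdot \frac{40}{11} - 120 = \frac{1920}{11} - 120 = \frac{600}{11}$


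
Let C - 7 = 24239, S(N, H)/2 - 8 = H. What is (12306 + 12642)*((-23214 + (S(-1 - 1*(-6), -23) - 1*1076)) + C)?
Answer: -1846152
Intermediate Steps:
S(N, H) = 16 + 2*H
C = 24246 (C = 7 + 24239 = 24246)
(12306 + 12642)*((-23214 + (S(-1 - 1*(-6), -23) - 1*1076)) + C) = (12306 + 12642)*((-23214 + ((16 + 2*(-23)) - 1*1076)) + 24246) = 24948*((-23214 + ((16 - 46) - 1076)) + 24246) = 24948*((-23214 + (-30 - 1076)) + 24246) = 24948*((-23214 - 1106) + 24246) = 24948*(-24320 + 24246) = 24948*(-74) = -1846152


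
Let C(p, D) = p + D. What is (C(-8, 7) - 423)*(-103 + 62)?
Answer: 17384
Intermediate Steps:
C(p, D) = D + p
(C(-8, 7) - 423)*(-103 + 62) = ((7 - 8) - 423)*(-103 + 62) = (-1 - 423)*(-41) = -424*(-41) = 17384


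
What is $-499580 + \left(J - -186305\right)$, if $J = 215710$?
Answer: $-97565$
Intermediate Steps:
$-499580 + \left(J - -186305\right) = -499580 + \left(215710 - -186305\right) = -499580 + \left(215710 + 186305\right) = -499580 + 402015 = -97565$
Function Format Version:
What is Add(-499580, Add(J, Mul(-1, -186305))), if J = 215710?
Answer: -97565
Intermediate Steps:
Add(-499580, Add(J, Mul(-1, -186305))) = Add(-499580, Add(215710, Mul(-1, -186305))) = Add(-499580, Add(215710, 186305)) = Add(-499580, 402015) = -97565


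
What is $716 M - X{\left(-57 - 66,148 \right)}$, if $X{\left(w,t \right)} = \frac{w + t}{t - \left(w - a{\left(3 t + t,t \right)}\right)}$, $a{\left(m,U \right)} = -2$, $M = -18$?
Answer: $- \frac{3466897}{269} \approx -12888.0$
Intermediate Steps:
$X{\left(w,t \right)} = \frac{t + w}{-2 + t - w}$ ($X{\left(w,t \right)} = \frac{w + t}{t - \left(2 + w\right)} = \frac{t + w}{-2 + t - w}$)
$716 M - X{\left(-57 - 66,148 \right)} = 716 \left(-18\right) - \frac{148 - 123}{-2 + 148 - \left(-57 - 66\right)} = -12888 - \frac{148 - 123}{-2 + 148 - -123} = -12888 - \frac{1}{-2 + 148 + 123} \cdot 25 = -12888 - \frac{1}{269} \cdot 25 = -12888 - \frac{25}{269} = - \frac{3466897}{269}$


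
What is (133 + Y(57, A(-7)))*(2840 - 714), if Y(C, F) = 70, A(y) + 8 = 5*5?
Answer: 431578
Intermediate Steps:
A(y) = 17 (A(y) = -8 + 5*5 = -8 + 25 = 17)
(133 + Y(57, A(-7)))*(2840 - 714) = (133 + 70)*(2840 - 714) = 203*2126 = 431578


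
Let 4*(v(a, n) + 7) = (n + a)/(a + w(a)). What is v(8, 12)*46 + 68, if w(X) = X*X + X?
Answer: -2009/8 ≈ -251.13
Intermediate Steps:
w(X) = X + X**2 (w(X) = X**2 + X = X + X**2)
v(a, n) = -7 + (a + n)/(4*(a + a*(1 + a))) (v(a, n) = -7 + ((n + a)/(a + a*(1 + a)))/4 = -7 + ((a + n)/(a + a*(1 + a)))/4 = -7 + (a + n)/(4*(a + a*(1 + a))))
v(8, 12)*46 + 68 = ((1/4)*(12 - 55*8 - 28*8**2)/(8*(2 + 8)))*46 + 68 = ((1/4)*(1/8)*(12 - 440 - 28*64)/10)*46 + 68 = ((1/4)*(1/8)*(1/10)*(12 - 440 - 1792))*46 + 68 = ((1/4)*(1/8)*(1/10)*(-2220))*46 + 68 = -111/16*46 + 68 = -2553/8 + 68 = -2009/8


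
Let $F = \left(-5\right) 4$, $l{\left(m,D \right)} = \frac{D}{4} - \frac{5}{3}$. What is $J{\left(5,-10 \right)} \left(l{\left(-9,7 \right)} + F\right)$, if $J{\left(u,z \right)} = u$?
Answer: $- \frac{1195}{12} \approx -99.583$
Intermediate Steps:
$l{\left(m,D \right)} = - \frac{5}{3} + \frac{D}{4}$ ($l{\left(m,D \right)} = D \frac{1}{4} - \frac{5}{3} = \frac{D}{4} - \frac{5}{3} = - \frac{5}{3} + \frac{D}{4}$)
$F = -20$
$J{\left(5,-10 \right)} \left(l{\left(-9,7 \right)} + F\right) = 5 \left(\left(- \frac{5}{3} + \frac{1}{4} \cdot 7\right) - 20\right) = 5 \left(\left(- \frac{5}{3} + \frac{7}{4}\right) - 20\right) = 5 \left(\frac{1}{12} - 20\right) = 5 \left(- \frac{239}{12}\right) = - \frac{1195}{12}$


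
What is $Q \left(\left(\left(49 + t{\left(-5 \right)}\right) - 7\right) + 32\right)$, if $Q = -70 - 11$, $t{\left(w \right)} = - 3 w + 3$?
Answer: $-7452$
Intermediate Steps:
$t{\left(w \right)} = 3 - 3 w$
$Q = -81$
$Q \left(\left(\left(49 + t{\left(-5 \right)}\right) - 7\right) + 32\right) = - 81 \left(\left(\left(49 + \left(3 - -15\right)\right) - 7\right) + 32\right) = - 81 \left(\left(\left(49 + \left(3 + 15\right)\right) - 7\right) + 32\right) = - 81 \left(\left(\left(49 + 18\right) - 7\right) + 32\right) = - 81 \left(\left(67 - 7\right) + 32\right) = - 81 \left(60 + 32\right) = \left(-81\right) 92 = -7452$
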